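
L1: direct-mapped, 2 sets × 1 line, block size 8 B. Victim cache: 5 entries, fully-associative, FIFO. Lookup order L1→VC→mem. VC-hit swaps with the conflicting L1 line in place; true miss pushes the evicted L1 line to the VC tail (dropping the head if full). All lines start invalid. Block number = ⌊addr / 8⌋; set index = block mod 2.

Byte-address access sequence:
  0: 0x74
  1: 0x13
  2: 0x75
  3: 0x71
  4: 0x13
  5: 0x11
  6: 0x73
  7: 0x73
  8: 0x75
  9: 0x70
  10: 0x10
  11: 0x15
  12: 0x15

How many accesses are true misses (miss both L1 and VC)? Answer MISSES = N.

0: 0x74 (blk 14, set 0) → MISS  vc=[]
1: 0x13 (blk 2, set 0) → MISS  vc=[14]
2: 0x75 (blk 14, set 0) → VC-HIT  vc=[2]
3: 0x71 (blk 14, set 0) → L1-HIT  vc=[2]
4: 0x13 (blk 2, set 0) → VC-HIT  vc=[14]
5: 0x11 (blk 2, set 0) → L1-HIT  vc=[14]
6: 0x73 (blk 14, set 0) → VC-HIT  vc=[2]
7: 0x73 (blk 14, set 0) → L1-HIT  vc=[2]
8: 0x75 (blk 14, set 0) → L1-HIT  vc=[2]
9: 0x70 (blk 14, set 0) → L1-HIT  vc=[2]
10: 0x10 (blk 2, set 0) → VC-HIT  vc=[14]
11: 0x15 (blk 2, set 0) → L1-HIT  vc=[14]
12: 0x15 (blk 2, set 0) → L1-HIT  vc=[14]

MISSES = 2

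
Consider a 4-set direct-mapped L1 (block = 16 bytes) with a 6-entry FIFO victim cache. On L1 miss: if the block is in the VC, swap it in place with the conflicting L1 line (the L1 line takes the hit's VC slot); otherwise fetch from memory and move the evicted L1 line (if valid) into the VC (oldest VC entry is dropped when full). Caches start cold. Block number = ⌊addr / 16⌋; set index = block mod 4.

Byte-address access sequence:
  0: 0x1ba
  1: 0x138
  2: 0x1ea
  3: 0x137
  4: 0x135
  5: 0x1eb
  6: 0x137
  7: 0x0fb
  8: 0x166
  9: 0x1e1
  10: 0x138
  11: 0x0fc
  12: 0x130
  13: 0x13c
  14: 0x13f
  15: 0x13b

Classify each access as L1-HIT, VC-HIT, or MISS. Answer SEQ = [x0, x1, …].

SEQ = [MISS, MISS, MISS, L1-HIT, L1-HIT, L1-HIT, L1-HIT, MISS, MISS, VC-HIT, VC-HIT, VC-HIT, VC-HIT, L1-HIT, L1-HIT, L1-HIT]

#0 0x1ba→b27/s3 MISS; vc=[]
#1 0x138→b19/s3 MISS; vc=[27]
#2 0x1ea→b30/s2 MISS; vc=[27]
#3 0x137→b19/s3 L1-HIT; vc=[27]
#4 0x135→b19/s3 L1-HIT; vc=[27]
#5 0x1eb→b30/s2 L1-HIT; vc=[27]
#6 0x137→b19/s3 L1-HIT; vc=[27]
#7 0xfb→b15/s3 MISS; vc=[27,19]
#8 0x166→b22/s2 MISS; vc=[27,19,30]
#9 0x1e1→b30/s2 VC-HIT; vc=[27,19,22]
#10 0x138→b19/s3 VC-HIT; vc=[27,15,22]
#11 0xfc→b15/s3 VC-HIT; vc=[27,19,22]
#12 0x130→b19/s3 VC-HIT; vc=[27,15,22]
#13 0x13c→b19/s3 L1-HIT; vc=[27,15,22]
#14 0x13f→b19/s3 L1-HIT; vc=[27,15,22]
#15 0x13b→b19/s3 L1-HIT; vc=[27,15,22]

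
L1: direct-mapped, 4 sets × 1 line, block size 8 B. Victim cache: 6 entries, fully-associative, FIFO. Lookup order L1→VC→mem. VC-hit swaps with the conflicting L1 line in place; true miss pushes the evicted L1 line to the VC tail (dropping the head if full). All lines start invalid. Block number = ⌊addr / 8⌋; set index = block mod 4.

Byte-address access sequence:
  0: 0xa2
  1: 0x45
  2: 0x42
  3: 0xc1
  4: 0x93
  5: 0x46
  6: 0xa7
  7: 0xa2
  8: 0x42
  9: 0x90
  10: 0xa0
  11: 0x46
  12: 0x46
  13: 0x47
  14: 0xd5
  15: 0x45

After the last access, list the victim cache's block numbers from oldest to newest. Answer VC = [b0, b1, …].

0: 0xa2 (blk 20, set 0) → MISS  vc=[]
1: 0x45 (blk 8, set 0) → MISS  vc=[20]
2: 0x42 (blk 8, set 0) → L1-HIT  vc=[20]
3: 0xc1 (blk 24, set 0) → MISS  vc=[20, 8]
4: 0x93 (blk 18, set 2) → MISS  vc=[20, 8]
5: 0x46 (blk 8, set 0) → VC-HIT  vc=[20, 24]
6: 0xa7 (blk 20, set 0) → VC-HIT  vc=[8, 24]
7: 0xa2 (blk 20, set 0) → L1-HIT  vc=[8, 24]
8: 0x42 (blk 8, set 0) → VC-HIT  vc=[20, 24]
9: 0x90 (blk 18, set 2) → L1-HIT  vc=[20, 24]
10: 0xa0 (blk 20, set 0) → VC-HIT  vc=[8, 24]
11: 0x46 (blk 8, set 0) → VC-HIT  vc=[20, 24]
12: 0x46 (blk 8, set 0) → L1-HIT  vc=[20, 24]
13: 0x47 (blk 8, set 0) → L1-HIT  vc=[20, 24]
14: 0xd5 (blk 26, set 2) → MISS  vc=[20, 24, 18]
15: 0x45 (blk 8, set 0) → L1-HIT  vc=[20, 24, 18]

VC = [20, 24, 18]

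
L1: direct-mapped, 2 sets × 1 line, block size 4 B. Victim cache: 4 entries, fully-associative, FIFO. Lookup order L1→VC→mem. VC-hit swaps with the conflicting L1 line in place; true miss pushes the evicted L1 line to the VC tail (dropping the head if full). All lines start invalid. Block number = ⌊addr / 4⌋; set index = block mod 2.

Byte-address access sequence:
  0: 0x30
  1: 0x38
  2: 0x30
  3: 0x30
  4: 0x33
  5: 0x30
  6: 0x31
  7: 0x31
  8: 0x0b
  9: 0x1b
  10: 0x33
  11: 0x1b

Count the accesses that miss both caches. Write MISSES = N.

MISSES = 4

  [0] addr=0x30 blk=12 s=0: MISS | VC []
  [1] addr=0x38 blk=14 s=0: MISS | VC [12]
  [2] addr=0x30 blk=12 s=0: VC-HIT | VC [14]
  [3] addr=0x30 blk=12 s=0: L1-HIT | VC [14]
  [4] addr=0x33 blk=12 s=0: L1-HIT | VC [14]
  [5] addr=0x30 blk=12 s=0: L1-HIT | VC [14]
  [6] addr=0x31 blk=12 s=0: L1-HIT | VC [14]
  [7] addr=0x31 blk=12 s=0: L1-HIT | VC [14]
  [8] addr=0xb blk=2 s=0: MISS | VC [14, 12]
  [9] addr=0x1b blk=6 s=0: MISS | VC [14, 12, 2]
  [10] addr=0x33 blk=12 s=0: VC-HIT | VC [14, 6, 2]
  [11] addr=0x1b blk=6 s=0: VC-HIT | VC [14, 12, 2]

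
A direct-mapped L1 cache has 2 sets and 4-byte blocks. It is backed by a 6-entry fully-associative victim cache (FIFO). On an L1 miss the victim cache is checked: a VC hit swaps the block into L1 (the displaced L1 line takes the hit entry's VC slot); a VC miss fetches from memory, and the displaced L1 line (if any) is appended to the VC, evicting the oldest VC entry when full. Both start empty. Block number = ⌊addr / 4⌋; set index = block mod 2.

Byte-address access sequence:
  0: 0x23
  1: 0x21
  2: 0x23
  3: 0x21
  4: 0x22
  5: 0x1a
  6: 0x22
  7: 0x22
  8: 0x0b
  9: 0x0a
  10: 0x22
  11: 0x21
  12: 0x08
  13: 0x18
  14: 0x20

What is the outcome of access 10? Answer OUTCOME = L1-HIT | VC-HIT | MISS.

OUTCOME = VC-HIT

0: 0x23 (blk 8, set 0) → MISS  vc=[]
1: 0x21 (blk 8, set 0) → L1-HIT  vc=[]
2: 0x23 (blk 8, set 0) → L1-HIT  vc=[]
3: 0x21 (blk 8, set 0) → L1-HIT  vc=[]
4: 0x22 (blk 8, set 0) → L1-HIT  vc=[]
5: 0x1a (blk 6, set 0) → MISS  vc=[8]
6: 0x22 (blk 8, set 0) → VC-HIT  vc=[6]
7: 0x22 (blk 8, set 0) → L1-HIT  vc=[6]
8: 0xb (blk 2, set 0) → MISS  vc=[6, 8]
9: 0xa (blk 2, set 0) → L1-HIT  vc=[6, 8]
10: 0x22 (blk 8, set 0) → VC-HIT  vc=[6, 2]
11: 0x21 (blk 8, set 0) → L1-HIT  vc=[6, 2]
12: 0x8 (blk 2, set 0) → VC-HIT  vc=[6, 8]
13: 0x18 (blk 6, set 0) → VC-HIT  vc=[2, 8]
14: 0x20 (blk 8, set 0) → VC-HIT  vc=[2, 6]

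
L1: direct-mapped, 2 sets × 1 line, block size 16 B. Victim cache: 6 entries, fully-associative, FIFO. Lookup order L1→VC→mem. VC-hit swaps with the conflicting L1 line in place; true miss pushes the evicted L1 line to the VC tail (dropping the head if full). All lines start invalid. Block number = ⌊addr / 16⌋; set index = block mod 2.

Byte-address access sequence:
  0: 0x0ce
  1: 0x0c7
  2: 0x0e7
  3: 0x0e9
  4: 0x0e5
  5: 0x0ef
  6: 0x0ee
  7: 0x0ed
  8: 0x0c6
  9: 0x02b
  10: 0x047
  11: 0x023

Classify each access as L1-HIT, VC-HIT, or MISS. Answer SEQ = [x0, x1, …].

SEQ = [MISS, L1-HIT, MISS, L1-HIT, L1-HIT, L1-HIT, L1-HIT, L1-HIT, VC-HIT, MISS, MISS, VC-HIT]

0: 0xce (blk 12, set 0) → MISS  vc=[]
1: 0xc7 (blk 12, set 0) → L1-HIT  vc=[]
2: 0xe7 (blk 14, set 0) → MISS  vc=[12]
3: 0xe9 (blk 14, set 0) → L1-HIT  vc=[12]
4: 0xe5 (blk 14, set 0) → L1-HIT  vc=[12]
5: 0xef (blk 14, set 0) → L1-HIT  vc=[12]
6: 0xee (blk 14, set 0) → L1-HIT  vc=[12]
7: 0xed (blk 14, set 0) → L1-HIT  vc=[12]
8: 0xc6 (blk 12, set 0) → VC-HIT  vc=[14]
9: 0x2b (blk 2, set 0) → MISS  vc=[14, 12]
10: 0x47 (blk 4, set 0) → MISS  vc=[14, 12, 2]
11: 0x23 (blk 2, set 0) → VC-HIT  vc=[14, 12, 4]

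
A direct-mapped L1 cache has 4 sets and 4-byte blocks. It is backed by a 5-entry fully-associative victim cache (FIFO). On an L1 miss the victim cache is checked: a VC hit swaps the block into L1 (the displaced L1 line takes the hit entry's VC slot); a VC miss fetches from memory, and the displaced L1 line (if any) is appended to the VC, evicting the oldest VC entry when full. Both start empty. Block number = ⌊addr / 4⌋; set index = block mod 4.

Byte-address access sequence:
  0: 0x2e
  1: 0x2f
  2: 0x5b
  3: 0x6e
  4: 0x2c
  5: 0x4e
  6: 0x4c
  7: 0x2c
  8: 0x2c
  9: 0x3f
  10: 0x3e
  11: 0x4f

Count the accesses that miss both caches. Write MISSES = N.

MISSES = 5

0: 0x2e (blk 11, set 3) → MISS  vc=[]
1: 0x2f (blk 11, set 3) → L1-HIT  vc=[]
2: 0x5b (blk 22, set 2) → MISS  vc=[]
3: 0x6e (blk 27, set 3) → MISS  vc=[11]
4: 0x2c (blk 11, set 3) → VC-HIT  vc=[27]
5: 0x4e (blk 19, set 3) → MISS  vc=[27, 11]
6: 0x4c (blk 19, set 3) → L1-HIT  vc=[27, 11]
7: 0x2c (blk 11, set 3) → VC-HIT  vc=[27, 19]
8: 0x2c (blk 11, set 3) → L1-HIT  vc=[27, 19]
9: 0x3f (blk 15, set 3) → MISS  vc=[27, 19, 11]
10: 0x3e (blk 15, set 3) → L1-HIT  vc=[27, 19, 11]
11: 0x4f (blk 19, set 3) → VC-HIT  vc=[27, 15, 11]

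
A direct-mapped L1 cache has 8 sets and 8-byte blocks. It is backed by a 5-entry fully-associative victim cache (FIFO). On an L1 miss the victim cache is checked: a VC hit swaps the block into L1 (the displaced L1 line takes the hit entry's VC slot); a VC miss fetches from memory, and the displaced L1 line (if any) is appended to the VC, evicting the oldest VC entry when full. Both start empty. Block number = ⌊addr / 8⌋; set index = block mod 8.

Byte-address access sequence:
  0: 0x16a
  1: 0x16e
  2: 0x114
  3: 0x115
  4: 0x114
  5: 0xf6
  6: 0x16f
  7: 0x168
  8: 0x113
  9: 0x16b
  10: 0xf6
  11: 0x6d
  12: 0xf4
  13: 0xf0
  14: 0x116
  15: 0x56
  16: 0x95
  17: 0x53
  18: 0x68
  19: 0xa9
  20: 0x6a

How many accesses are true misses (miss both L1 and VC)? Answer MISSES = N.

#0 0x16a→b45/s5 MISS; vc=[]
#1 0x16e→b45/s5 L1-HIT; vc=[]
#2 0x114→b34/s2 MISS; vc=[]
#3 0x115→b34/s2 L1-HIT; vc=[]
#4 0x114→b34/s2 L1-HIT; vc=[]
#5 0xf6→b30/s6 MISS; vc=[]
#6 0x16f→b45/s5 L1-HIT; vc=[]
#7 0x168→b45/s5 L1-HIT; vc=[]
#8 0x113→b34/s2 L1-HIT; vc=[]
#9 0x16b→b45/s5 L1-HIT; vc=[]
#10 0xf6→b30/s6 L1-HIT; vc=[]
#11 0x6d→b13/s5 MISS; vc=[45]
#12 0xf4→b30/s6 L1-HIT; vc=[45]
#13 0xf0→b30/s6 L1-HIT; vc=[45]
#14 0x116→b34/s2 L1-HIT; vc=[45]
#15 0x56→b10/s2 MISS; vc=[45,34]
#16 0x95→b18/s2 MISS; vc=[45,34,10]
#17 0x53→b10/s2 VC-HIT; vc=[45,34,18]
#18 0x68→b13/s5 L1-HIT; vc=[45,34,18]
#19 0xa9→b21/s5 MISS; vc=[45,34,18,13]
#20 0x6a→b13/s5 VC-HIT; vc=[45,34,18,21]

MISSES = 7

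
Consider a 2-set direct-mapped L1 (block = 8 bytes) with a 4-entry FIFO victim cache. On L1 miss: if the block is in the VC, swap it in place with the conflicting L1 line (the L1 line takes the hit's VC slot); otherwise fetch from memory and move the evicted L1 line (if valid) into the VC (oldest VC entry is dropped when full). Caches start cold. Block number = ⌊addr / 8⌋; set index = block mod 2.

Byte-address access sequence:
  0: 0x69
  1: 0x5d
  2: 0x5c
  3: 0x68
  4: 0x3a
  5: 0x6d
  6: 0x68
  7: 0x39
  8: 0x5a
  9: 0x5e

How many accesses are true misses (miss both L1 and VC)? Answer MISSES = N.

MISSES = 3

  [0] addr=0x69 blk=13 s=1: MISS | VC []
  [1] addr=0x5d blk=11 s=1: MISS | VC [13]
  [2] addr=0x5c blk=11 s=1: L1-HIT | VC [13]
  [3] addr=0x68 blk=13 s=1: VC-HIT | VC [11]
  [4] addr=0x3a blk=7 s=1: MISS | VC [11, 13]
  [5] addr=0x6d blk=13 s=1: VC-HIT | VC [11, 7]
  [6] addr=0x68 blk=13 s=1: L1-HIT | VC [11, 7]
  [7] addr=0x39 blk=7 s=1: VC-HIT | VC [11, 13]
  [8] addr=0x5a blk=11 s=1: VC-HIT | VC [7, 13]
  [9] addr=0x5e blk=11 s=1: L1-HIT | VC [7, 13]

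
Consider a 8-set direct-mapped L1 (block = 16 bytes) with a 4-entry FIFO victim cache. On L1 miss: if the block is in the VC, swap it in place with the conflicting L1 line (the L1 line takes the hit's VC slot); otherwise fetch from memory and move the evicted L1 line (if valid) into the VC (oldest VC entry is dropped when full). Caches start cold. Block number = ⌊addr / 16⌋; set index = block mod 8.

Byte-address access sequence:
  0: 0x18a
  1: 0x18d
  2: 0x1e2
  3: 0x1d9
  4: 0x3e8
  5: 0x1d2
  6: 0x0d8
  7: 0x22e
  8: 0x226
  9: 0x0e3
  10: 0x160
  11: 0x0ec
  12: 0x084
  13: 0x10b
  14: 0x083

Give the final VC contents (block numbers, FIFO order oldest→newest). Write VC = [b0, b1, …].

#0 0x18a→b24/s0 MISS; vc=[]
#1 0x18d→b24/s0 L1-HIT; vc=[]
#2 0x1e2→b30/s6 MISS; vc=[]
#3 0x1d9→b29/s5 MISS; vc=[]
#4 0x3e8→b62/s6 MISS; vc=[30]
#5 0x1d2→b29/s5 L1-HIT; vc=[30]
#6 0xd8→b13/s5 MISS; vc=[30,29]
#7 0x22e→b34/s2 MISS; vc=[30,29]
#8 0x226→b34/s2 L1-HIT; vc=[30,29]
#9 0xe3→b14/s6 MISS; vc=[30,29,62]
#10 0x160→b22/s6 MISS; vc=[30,29,62,14]
#11 0xec→b14/s6 VC-HIT; vc=[30,29,62,22]
#12 0x84→b8/s0 MISS; vc=[29,62,22,24]
#13 0x10b→b16/s0 MISS; vc=[62,22,24,8]
#14 0x83→b8/s0 VC-HIT; vc=[62,22,24,16]

VC = [62, 22, 24, 16]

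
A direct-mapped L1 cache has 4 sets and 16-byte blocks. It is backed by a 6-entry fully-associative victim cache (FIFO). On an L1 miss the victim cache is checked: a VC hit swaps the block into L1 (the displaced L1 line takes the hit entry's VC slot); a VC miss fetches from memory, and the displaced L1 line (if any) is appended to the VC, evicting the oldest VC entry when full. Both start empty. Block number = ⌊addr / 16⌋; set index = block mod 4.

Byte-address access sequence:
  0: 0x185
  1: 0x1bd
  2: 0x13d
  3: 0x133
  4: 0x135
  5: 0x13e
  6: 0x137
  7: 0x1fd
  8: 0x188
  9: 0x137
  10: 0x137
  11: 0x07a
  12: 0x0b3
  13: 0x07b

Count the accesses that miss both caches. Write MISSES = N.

MISSES = 6

#0 0x185→b24/s0 MISS; vc=[]
#1 0x1bd→b27/s3 MISS; vc=[]
#2 0x13d→b19/s3 MISS; vc=[27]
#3 0x133→b19/s3 L1-HIT; vc=[27]
#4 0x135→b19/s3 L1-HIT; vc=[27]
#5 0x13e→b19/s3 L1-HIT; vc=[27]
#6 0x137→b19/s3 L1-HIT; vc=[27]
#7 0x1fd→b31/s3 MISS; vc=[27,19]
#8 0x188→b24/s0 L1-HIT; vc=[27,19]
#9 0x137→b19/s3 VC-HIT; vc=[27,31]
#10 0x137→b19/s3 L1-HIT; vc=[27,31]
#11 0x7a→b7/s3 MISS; vc=[27,31,19]
#12 0xb3→b11/s3 MISS; vc=[27,31,19,7]
#13 0x7b→b7/s3 VC-HIT; vc=[27,31,19,11]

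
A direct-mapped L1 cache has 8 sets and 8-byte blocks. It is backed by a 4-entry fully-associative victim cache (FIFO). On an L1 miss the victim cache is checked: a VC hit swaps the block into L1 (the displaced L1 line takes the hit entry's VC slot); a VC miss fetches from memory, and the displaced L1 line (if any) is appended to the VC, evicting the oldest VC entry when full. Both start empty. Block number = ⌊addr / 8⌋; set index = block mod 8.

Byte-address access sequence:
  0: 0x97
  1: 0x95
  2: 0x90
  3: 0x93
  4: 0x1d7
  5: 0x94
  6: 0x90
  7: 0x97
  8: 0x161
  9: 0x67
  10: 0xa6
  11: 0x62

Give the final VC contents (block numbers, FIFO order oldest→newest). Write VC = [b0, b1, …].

0: 0x97 (blk 18, set 2) → MISS  vc=[]
1: 0x95 (blk 18, set 2) → L1-HIT  vc=[]
2: 0x90 (blk 18, set 2) → L1-HIT  vc=[]
3: 0x93 (blk 18, set 2) → L1-HIT  vc=[]
4: 0x1d7 (blk 58, set 2) → MISS  vc=[18]
5: 0x94 (blk 18, set 2) → VC-HIT  vc=[58]
6: 0x90 (blk 18, set 2) → L1-HIT  vc=[58]
7: 0x97 (blk 18, set 2) → L1-HIT  vc=[58]
8: 0x161 (blk 44, set 4) → MISS  vc=[58]
9: 0x67 (blk 12, set 4) → MISS  vc=[58, 44]
10: 0xa6 (blk 20, set 4) → MISS  vc=[58, 44, 12]
11: 0x62 (blk 12, set 4) → VC-HIT  vc=[58, 44, 20]

VC = [58, 44, 20]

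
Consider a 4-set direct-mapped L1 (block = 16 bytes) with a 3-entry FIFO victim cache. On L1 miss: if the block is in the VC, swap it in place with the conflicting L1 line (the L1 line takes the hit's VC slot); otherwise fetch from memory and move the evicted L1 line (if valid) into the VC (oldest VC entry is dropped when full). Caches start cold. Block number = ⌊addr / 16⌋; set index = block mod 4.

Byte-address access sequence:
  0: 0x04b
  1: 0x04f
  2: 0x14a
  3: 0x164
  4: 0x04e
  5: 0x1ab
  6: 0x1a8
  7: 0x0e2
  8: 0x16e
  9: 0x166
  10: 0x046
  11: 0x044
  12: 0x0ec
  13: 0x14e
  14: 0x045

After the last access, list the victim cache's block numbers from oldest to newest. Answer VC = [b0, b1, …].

VC = [20, 22, 26]

0: 0x4b (blk 4, set 0) → MISS  vc=[]
1: 0x4f (blk 4, set 0) → L1-HIT  vc=[]
2: 0x14a (blk 20, set 0) → MISS  vc=[4]
3: 0x164 (blk 22, set 2) → MISS  vc=[4]
4: 0x4e (blk 4, set 0) → VC-HIT  vc=[20]
5: 0x1ab (blk 26, set 2) → MISS  vc=[20, 22]
6: 0x1a8 (blk 26, set 2) → L1-HIT  vc=[20, 22]
7: 0xe2 (blk 14, set 2) → MISS  vc=[20, 22, 26]
8: 0x16e (blk 22, set 2) → VC-HIT  vc=[20, 14, 26]
9: 0x166 (blk 22, set 2) → L1-HIT  vc=[20, 14, 26]
10: 0x46 (blk 4, set 0) → L1-HIT  vc=[20, 14, 26]
11: 0x44 (blk 4, set 0) → L1-HIT  vc=[20, 14, 26]
12: 0xec (blk 14, set 2) → VC-HIT  vc=[20, 22, 26]
13: 0x14e (blk 20, set 0) → VC-HIT  vc=[4, 22, 26]
14: 0x45 (blk 4, set 0) → VC-HIT  vc=[20, 22, 26]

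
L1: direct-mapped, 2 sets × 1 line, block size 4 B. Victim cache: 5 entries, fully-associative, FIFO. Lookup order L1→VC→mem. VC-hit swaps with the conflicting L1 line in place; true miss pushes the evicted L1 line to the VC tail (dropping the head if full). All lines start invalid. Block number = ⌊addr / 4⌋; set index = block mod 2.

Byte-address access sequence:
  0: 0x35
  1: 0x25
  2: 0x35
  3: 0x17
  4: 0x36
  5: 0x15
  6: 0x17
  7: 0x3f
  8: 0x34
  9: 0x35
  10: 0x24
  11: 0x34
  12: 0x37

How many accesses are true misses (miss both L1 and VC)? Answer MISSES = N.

  [0] addr=0x35 blk=13 s=1: MISS | VC []
  [1] addr=0x25 blk=9 s=1: MISS | VC [13]
  [2] addr=0x35 blk=13 s=1: VC-HIT | VC [9]
  [3] addr=0x17 blk=5 s=1: MISS | VC [9, 13]
  [4] addr=0x36 blk=13 s=1: VC-HIT | VC [9, 5]
  [5] addr=0x15 blk=5 s=1: VC-HIT | VC [9, 13]
  [6] addr=0x17 blk=5 s=1: L1-HIT | VC [9, 13]
  [7] addr=0x3f blk=15 s=1: MISS | VC [9, 13, 5]
  [8] addr=0x34 blk=13 s=1: VC-HIT | VC [9, 15, 5]
  [9] addr=0x35 blk=13 s=1: L1-HIT | VC [9, 15, 5]
  [10] addr=0x24 blk=9 s=1: VC-HIT | VC [13, 15, 5]
  [11] addr=0x34 blk=13 s=1: VC-HIT | VC [9, 15, 5]
  [12] addr=0x37 blk=13 s=1: L1-HIT | VC [9, 15, 5]

MISSES = 4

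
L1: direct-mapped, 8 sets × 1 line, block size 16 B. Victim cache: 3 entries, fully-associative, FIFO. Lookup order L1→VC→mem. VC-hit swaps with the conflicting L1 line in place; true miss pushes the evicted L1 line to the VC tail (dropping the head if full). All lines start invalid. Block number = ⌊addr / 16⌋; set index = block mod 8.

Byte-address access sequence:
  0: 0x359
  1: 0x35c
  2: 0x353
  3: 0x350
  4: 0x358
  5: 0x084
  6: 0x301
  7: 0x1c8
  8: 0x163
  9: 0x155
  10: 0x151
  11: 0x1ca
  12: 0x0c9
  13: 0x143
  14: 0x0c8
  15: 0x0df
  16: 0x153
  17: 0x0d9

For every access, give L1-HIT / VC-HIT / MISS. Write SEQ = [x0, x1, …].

SEQ = [MISS, L1-HIT, L1-HIT, L1-HIT, L1-HIT, MISS, MISS, MISS, MISS, MISS, L1-HIT, L1-HIT, MISS, MISS, VC-HIT, MISS, VC-HIT, VC-HIT]

0: 0x359 (blk 53, set 5) → MISS  vc=[]
1: 0x35c (blk 53, set 5) → L1-HIT  vc=[]
2: 0x353 (blk 53, set 5) → L1-HIT  vc=[]
3: 0x350 (blk 53, set 5) → L1-HIT  vc=[]
4: 0x358 (blk 53, set 5) → L1-HIT  vc=[]
5: 0x84 (blk 8, set 0) → MISS  vc=[]
6: 0x301 (blk 48, set 0) → MISS  vc=[8]
7: 0x1c8 (blk 28, set 4) → MISS  vc=[8]
8: 0x163 (blk 22, set 6) → MISS  vc=[8]
9: 0x155 (blk 21, set 5) → MISS  vc=[8, 53]
10: 0x151 (blk 21, set 5) → L1-HIT  vc=[8, 53]
11: 0x1ca (blk 28, set 4) → L1-HIT  vc=[8, 53]
12: 0xc9 (blk 12, set 4) → MISS  vc=[8, 53, 28]
13: 0x143 (blk 20, set 4) → MISS  vc=[53, 28, 12]
14: 0xc8 (blk 12, set 4) → VC-HIT  vc=[53, 28, 20]
15: 0xdf (blk 13, set 5) → MISS  vc=[28, 20, 21]
16: 0x153 (blk 21, set 5) → VC-HIT  vc=[28, 20, 13]
17: 0xd9 (blk 13, set 5) → VC-HIT  vc=[28, 20, 21]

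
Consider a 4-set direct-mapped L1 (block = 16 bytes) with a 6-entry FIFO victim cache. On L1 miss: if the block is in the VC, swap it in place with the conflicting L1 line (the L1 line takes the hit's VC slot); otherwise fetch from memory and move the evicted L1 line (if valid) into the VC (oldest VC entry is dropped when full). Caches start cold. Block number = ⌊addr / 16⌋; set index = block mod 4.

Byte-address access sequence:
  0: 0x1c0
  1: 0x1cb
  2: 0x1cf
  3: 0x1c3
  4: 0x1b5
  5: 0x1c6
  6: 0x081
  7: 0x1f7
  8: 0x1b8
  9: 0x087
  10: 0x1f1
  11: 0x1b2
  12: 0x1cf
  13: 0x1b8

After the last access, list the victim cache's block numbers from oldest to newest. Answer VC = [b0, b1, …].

VC = [8, 31]

#0 0x1c0→b28/s0 MISS; vc=[]
#1 0x1cb→b28/s0 L1-HIT; vc=[]
#2 0x1cf→b28/s0 L1-HIT; vc=[]
#3 0x1c3→b28/s0 L1-HIT; vc=[]
#4 0x1b5→b27/s3 MISS; vc=[]
#5 0x1c6→b28/s0 L1-HIT; vc=[]
#6 0x81→b8/s0 MISS; vc=[28]
#7 0x1f7→b31/s3 MISS; vc=[28,27]
#8 0x1b8→b27/s3 VC-HIT; vc=[28,31]
#9 0x87→b8/s0 L1-HIT; vc=[28,31]
#10 0x1f1→b31/s3 VC-HIT; vc=[28,27]
#11 0x1b2→b27/s3 VC-HIT; vc=[28,31]
#12 0x1cf→b28/s0 VC-HIT; vc=[8,31]
#13 0x1b8→b27/s3 L1-HIT; vc=[8,31]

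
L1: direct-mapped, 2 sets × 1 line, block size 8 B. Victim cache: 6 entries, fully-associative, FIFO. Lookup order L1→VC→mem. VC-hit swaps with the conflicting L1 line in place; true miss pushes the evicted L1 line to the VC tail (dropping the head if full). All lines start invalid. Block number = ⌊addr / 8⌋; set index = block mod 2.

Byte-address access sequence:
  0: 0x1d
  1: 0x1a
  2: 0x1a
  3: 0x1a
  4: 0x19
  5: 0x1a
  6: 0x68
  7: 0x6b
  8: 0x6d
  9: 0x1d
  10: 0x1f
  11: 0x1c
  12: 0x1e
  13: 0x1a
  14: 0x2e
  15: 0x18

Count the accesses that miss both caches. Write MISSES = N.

  [0] addr=0x1d blk=3 s=1: MISS | VC []
  [1] addr=0x1a blk=3 s=1: L1-HIT | VC []
  [2] addr=0x1a blk=3 s=1: L1-HIT | VC []
  [3] addr=0x1a blk=3 s=1: L1-HIT | VC []
  [4] addr=0x19 blk=3 s=1: L1-HIT | VC []
  [5] addr=0x1a blk=3 s=1: L1-HIT | VC []
  [6] addr=0x68 blk=13 s=1: MISS | VC [3]
  [7] addr=0x6b blk=13 s=1: L1-HIT | VC [3]
  [8] addr=0x6d blk=13 s=1: L1-HIT | VC [3]
  [9] addr=0x1d blk=3 s=1: VC-HIT | VC [13]
  [10] addr=0x1f blk=3 s=1: L1-HIT | VC [13]
  [11] addr=0x1c blk=3 s=1: L1-HIT | VC [13]
  [12] addr=0x1e blk=3 s=1: L1-HIT | VC [13]
  [13] addr=0x1a blk=3 s=1: L1-HIT | VC [13]
  [14] addr=0x2e blk=5 s=1: MISS | VC [13, 3]
  [15] addr=0x18 blk=3 s=1: VC-HIT | VC [13, 5]

MISSES = 3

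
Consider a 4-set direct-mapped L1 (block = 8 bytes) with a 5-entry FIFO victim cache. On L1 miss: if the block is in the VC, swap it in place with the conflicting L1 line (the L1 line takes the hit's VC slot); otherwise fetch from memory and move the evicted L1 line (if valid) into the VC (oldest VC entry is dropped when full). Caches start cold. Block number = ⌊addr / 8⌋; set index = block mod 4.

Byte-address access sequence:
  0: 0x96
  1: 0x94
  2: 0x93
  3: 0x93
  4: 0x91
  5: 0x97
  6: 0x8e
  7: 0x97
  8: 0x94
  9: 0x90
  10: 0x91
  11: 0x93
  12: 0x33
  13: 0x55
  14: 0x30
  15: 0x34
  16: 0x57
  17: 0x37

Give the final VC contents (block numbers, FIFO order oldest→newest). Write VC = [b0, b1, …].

VC = [18, 10]

  [0] addr=0x96 blk=18 s=2: MISS | VC []
  [1] addr=0x94 blk=18 s=2: L1-HIT | VC []
  [2] addr=0x93 blk=18 s=2: L1-HIT | VC []
  [3] addr=0x93 blk=18 s=2: L1-HIT | VC []
  [4] addr=0x91 blk=18 s=2: L1-HIT | VC []
  [5] addr=0x97 blk=18 s=2: L1-HIT | VC []
  [6] addr=0x8e blk=17 s=1: MISS | VC []
  [7] addr=0x97 blk=18 s=2: L1-HIT | VC []
  [8] addr=0x94 blk=18 s=2: L1-HIT | VC []
  [9] addr=0x90 blk=18 s=2: L1-HIT | VC []
  [10] addr=0x91 blk=18 s=2: L1-HIT | VC []
  [11] addr=0x93 blk=18 s=2: L1-HIT | VC []
  [12] addr=0x33 blk=6 s=2: MISS | VC [18]
  [13] addr=0x55 blk=10 s=2: MISS | VC [18, 6]
  [14] addr=0x30 blk=6 s=2: VC-HIT | VC [18, 10]
  [15] addr=0x34 blk=6 s=2: L1-HIT | VC [18, 10]
  [16] addr=0x57 blk=10 s=2: VC-HIT | VC [18, 6]
  [17] addr=0x37 blk=6 s=2: VC-HIT | VC [18, 10]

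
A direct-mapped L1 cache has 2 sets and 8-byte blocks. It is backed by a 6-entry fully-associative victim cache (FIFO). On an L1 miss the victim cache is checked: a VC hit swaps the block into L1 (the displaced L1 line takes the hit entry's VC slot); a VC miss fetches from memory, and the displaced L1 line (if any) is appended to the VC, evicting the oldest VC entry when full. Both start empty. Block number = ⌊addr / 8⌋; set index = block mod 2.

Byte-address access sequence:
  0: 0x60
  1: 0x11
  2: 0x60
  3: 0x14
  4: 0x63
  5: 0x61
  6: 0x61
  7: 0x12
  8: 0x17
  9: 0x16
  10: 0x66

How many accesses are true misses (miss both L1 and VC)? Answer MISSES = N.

MISSES = 2

  [0] addr=0x60 blk=12 s=0: MISS | VC []
  [1] addr=0x11 blk=2 s=0: MISS | VC [12]
  [2] addr=0x60 blk=12 s=0: VC-HIT | VC [2]
  [3] addr=0x14 blk=2 s=0: VC-HIT | VC [12]
  [4] addr=0x63 blk=12 s=0: VC-HIT | VC [2]
  [5] addr=0x61 blk=12 s=0: L1-HIT | VC [2]
  [6] addr=0x61 blk=12 s=0: L1-HIT | VC [2]
  [7] addr=0x12 blk=2 s=0: VC-HIT | VC [12]
  [8] addr=0x17 blk=2 s=0: L1-HIT | VC [12]
  [9] addr=0x16 blk=2 s=0: L1-HIT | VC [12]
  [10] addr=0x66 blk=12 s=0: VC-HIT | VC [2]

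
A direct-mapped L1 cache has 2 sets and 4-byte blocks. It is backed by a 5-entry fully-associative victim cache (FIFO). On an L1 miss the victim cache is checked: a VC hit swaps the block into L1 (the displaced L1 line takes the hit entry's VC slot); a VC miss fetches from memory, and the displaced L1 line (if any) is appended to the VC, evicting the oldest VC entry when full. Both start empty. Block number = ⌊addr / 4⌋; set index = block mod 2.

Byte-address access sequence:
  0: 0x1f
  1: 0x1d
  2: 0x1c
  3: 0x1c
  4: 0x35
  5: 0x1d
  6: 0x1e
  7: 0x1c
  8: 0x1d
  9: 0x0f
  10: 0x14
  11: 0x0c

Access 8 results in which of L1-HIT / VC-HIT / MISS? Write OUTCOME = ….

#0 0x1f→b7/s1 MISS; vc=[]
#1 0x1d→b7/s1 L1-HIT; vc=[]
#2 0x1c→b7/s1 L1-HIT; vc=[]
#3 0x1c→b7/s1 L1-HIT; vc=[]
#4 0x35→b13/s1 MISS; vc=[7]
#5 0x1d→b7/s1 VC-HIT; vc=[13]
#6 0x1e→b7/s1 L1-HIT; vc=[13]
#7 0x1c→b7/s1 L1-HIT; vc=[13]
#8 0x1d→b7/s1 L1-HIT; vc=[13]
#9 0xf→b3/s1 MISS; vc=[13,7]
#10 0x14→b5/s1 MISS; vc=[13,7,3]
#11 0xc→b3/s1 VC-HIT; vc=[13,7,5]

OUTCOME = L1-HIT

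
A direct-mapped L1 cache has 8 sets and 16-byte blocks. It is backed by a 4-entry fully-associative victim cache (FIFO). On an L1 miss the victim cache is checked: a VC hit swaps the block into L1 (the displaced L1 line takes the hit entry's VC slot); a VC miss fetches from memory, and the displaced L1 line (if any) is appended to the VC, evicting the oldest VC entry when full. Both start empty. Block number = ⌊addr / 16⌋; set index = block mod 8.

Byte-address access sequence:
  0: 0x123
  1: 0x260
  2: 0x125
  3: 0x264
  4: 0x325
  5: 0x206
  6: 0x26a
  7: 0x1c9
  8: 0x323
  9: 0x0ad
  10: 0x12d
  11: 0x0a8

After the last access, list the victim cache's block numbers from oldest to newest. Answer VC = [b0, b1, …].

0: 0x123 (blk 18, set 2) → MISS  vc=[]
1: 0x260 (blk 38, set 6) → MISS  vc=[]
2: 0x125 (blk 18, set 2) → L1-HIT  vc=[]
3: 0x264 (blk 38, set 6) → L1-HIT  vc=[]
4: 0x325 (blk 50, set 2) → MISS  vc=[18]
5: 0x206 (blk 32, set 0) → MISS  vc=[18]
6: 0x26a (blk 38, set 6) → L1-HIT  vc=[18]
7: 0x1c9 (blk 28, set 4) → MISS  vc=[18]
8: 0x323 (blk 50, set 2) → L1-HIT  vc=[18]
9: 0xad (blk 10, set 2) → MISS  vc=[18, 50]
10: 0x12d (blk 18, set 2) → VC-HIT  vc=[10, 50]
11: 0xa8 (blk 10, set 2) → VC-HIT  vc=[18, 50]

VC = [18, 50]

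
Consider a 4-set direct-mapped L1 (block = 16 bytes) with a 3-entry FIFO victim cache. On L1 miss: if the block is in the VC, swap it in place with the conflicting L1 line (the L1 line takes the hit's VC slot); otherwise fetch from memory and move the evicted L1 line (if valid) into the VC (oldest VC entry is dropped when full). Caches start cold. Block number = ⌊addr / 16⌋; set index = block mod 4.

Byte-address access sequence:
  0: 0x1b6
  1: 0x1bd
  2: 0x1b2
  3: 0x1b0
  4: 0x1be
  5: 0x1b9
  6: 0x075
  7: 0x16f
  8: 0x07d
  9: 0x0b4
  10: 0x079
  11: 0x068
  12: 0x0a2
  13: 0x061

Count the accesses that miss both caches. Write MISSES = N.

#0 0x1b6→b27/s3 MISS; vc=[]
#1 0x1bd→b27/s3 L1-HIT; vc=[]
#2 0x1b2→b27/s3 L1-HIT; vc=[]
#3 0x1b0→b27/s3 L1-HIT; vc=[]
#4 0x1be→b27/s3 L1-HIT; vc=[]
#5 0x1b9→b27/s3 L1-HIT; vc=[]
#6 0x75→b7/s3 MISS; vc=[27]
#7 0x16f→b22/s2 MISS; vc=[27]
#8 0x7d→b7/s3 L1-HIT; vc=[27]
#9 0xb4→b11/s3 MISS; vc=[27,7]
#10 0x79→b7/s3 VC-HIT; vc=[27,11]
#11 0x68→b6/s2 MISS; vc=[27,11,22]
#12 0xa2→b10/s2 MISS; vc=[11,22,6]
#13 0x61→b6/s2 VC-HIT; vc=[11,22,10]

MISSES = 6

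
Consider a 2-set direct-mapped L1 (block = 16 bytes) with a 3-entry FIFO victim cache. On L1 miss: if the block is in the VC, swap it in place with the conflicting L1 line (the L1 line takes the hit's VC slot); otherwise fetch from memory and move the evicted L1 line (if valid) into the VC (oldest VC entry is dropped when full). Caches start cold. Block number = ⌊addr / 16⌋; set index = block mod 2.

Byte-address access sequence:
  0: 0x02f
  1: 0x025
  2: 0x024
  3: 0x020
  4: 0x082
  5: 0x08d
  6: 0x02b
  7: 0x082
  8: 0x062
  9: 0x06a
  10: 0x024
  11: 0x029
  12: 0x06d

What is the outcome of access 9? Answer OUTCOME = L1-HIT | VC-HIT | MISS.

OUTCOME = L1-HIT

#0 0x2f→b2/s0 MISS; vc=[]
#1 0x25→b2/s0 L1-HIT; vc=[]
#2 0x24→b2/s0 L1-HIT; vc=[]
#3 0x20→b2/s0 L1-HIT; vc=[]
#4 0x82→b8/s0 MISS; vc=[2]
#5 0x8d→b8/s0 L1-HIT; vc=[2]
#6 0x2b→b2/s0 VC-HIT; vc=[8]
#7 0x82→b8/s0 VC-HIT; vc=[2]
#8 0x62→b6/s0 MISS; vc=[2,8]
#9 0x6a→b6/s0 L1-HIT; vc=[2,8]
#10 0x24→b2/s0 VC-HIT; vc=[6,8]
#11 0x29→b2/s0 L1-HIT; vc=[6,8]
#12 0x6d→b6/s0 VC-HIT; vc=[2,8]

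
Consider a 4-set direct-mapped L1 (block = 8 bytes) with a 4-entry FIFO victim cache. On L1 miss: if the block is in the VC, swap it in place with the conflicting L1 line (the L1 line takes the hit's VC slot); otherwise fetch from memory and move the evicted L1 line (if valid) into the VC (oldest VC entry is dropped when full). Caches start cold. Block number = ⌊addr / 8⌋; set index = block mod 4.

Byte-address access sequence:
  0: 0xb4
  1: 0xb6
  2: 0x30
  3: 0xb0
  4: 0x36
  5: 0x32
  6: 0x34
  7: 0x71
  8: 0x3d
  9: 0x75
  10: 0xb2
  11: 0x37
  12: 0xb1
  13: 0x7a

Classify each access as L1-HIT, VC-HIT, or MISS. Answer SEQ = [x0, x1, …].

SEQ = [MISS, L1-HIT, MISS, VC-HIT, VC-HIT, L1-HIT, L1-HIT, MISS, MISS, L1-HIT, VC-HIT, VC-HIT, VC-HIT, MISS]

0: 0xb4 (blk 22, set 2) → MISS  vc=[]
1: 0xb6 (blk 22, set 2) → L1-HIT  vc=[]
2: 0x30 (blk 6, set 2) → MISS  vc=[22]
3: 0xb0 (blk 22, set 2) → VC-HIT  vc=[6]
4: 0x36 (blk 6, set 2) → VC-HIT  vc=[22]
5: 0x32 (blk 6, set 2) → L1-HIT  vc=[22]
6: 0x34 (blk 6, set 2) → L1-HIT  vc=[22]
7: 0x71 (blk 14, set 2) → MISS  vc=[22, 6]
8: 0x3d (blk 7, set 3) → MISS  vc=[22, 6]
9: 0x75 (blk 14, set 2) → L1-HIT  vc=[22, 6]
10: 0xb2 (blk 22, set 2) → VC-HIT  vc=[14, 6]
11: 0x37 (blk 6, set 2) → VC-HIT  vc=[14, 22]
12: 0xb1 (blk 22, set 2) → VC-HIT  vc=[14, 6]
13: 0x7a (blk 15, set 3) → MISS  vc=[14, 6, 7]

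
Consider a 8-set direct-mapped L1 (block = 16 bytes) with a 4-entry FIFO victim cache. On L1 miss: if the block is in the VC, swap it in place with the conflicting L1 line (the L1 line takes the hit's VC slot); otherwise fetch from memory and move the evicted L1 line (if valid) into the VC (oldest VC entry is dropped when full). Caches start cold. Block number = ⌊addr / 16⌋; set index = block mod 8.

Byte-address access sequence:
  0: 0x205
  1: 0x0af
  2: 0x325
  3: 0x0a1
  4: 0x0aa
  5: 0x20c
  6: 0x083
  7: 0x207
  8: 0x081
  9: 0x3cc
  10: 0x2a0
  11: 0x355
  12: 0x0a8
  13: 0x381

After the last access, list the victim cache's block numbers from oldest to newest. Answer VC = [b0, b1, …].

  [0] addr=0x205 blk=32 s=0: MISS | VC []
  [1] addr=0xaf blk=10 s=2: MISS | VC []
  [2] addr=0x325 blk=50 s=2: MISS | VC [10]
  [3] addr=0xa1 blk=10 s=2: VC-HIT | VC [50]
  [4] addr=0xaa blk=10 s=2: L1-HIT | VC [50]
  [5] addr=0x20c blk=32 s=0: L1-HIT | VC [50]
  [6] addr=0x83 blk=8 s=0: MISS | VC [50, 32]
  [7] addr=0x207 blk=32 s=0: VC-HIT | VC [50, 8]
  [8] addr=0x81 blk=8 s=0: VC-HIT | VC [50, 32]
  [9] addr=0x3cc blk=60 s=4: MISS | VC [50, 32]
  [10] addr=0x2a0 blk=42 s=2: MISS | VC [50, 32, 10]
  [11] addr=0x355 blk=53 s=5: MISS | VC [50, 32, 10]
  [12] addr=0xa8 blk=10 s=2: VC-HIT | VC [50, 32, 42]
  [13] addr=0x381 blk=56 s=0: MISS | VC [50, 32, 42, 8]

VC = [50, 32, 42, 8]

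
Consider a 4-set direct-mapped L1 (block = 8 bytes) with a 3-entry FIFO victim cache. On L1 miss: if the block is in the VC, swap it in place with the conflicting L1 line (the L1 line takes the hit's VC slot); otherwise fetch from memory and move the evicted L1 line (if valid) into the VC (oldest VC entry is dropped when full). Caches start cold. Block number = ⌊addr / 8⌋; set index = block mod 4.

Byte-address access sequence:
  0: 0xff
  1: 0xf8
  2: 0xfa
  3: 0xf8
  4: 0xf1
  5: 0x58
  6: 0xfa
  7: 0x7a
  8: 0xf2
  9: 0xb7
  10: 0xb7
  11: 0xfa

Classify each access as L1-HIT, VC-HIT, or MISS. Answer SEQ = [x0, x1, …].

#0 0xff→b31/s3 MISS; vc=[]
#1 0xf8→b31/s3 L1-HIT; vc=[]
#2 0xfa→b31/s3 L1-HIT; vc=[]
#3 0xf8→b31/s3 L1-HIT; vc=[]
#4 0xf1→b30/s2 MISS; vc=[]
#5 0x58→b11/s3 MISS; vc=[31]
#6 0xfa→b31/s3 VC-HIT; vc=[11]
#7 0x7a→b15/s3 MISS; vc=[11,31]
#8 0xf2→b30/s2 L1-HIT; vc=[11,31]
#9 0xb7→b22/s2 MISS; vc=[11,31,30]
#10 0xb7→b22/s2 L1-HIT; vc=[11,31,30]
#11 0xfa→b31/s3 VC-HIT; vc=[11,15,30]

SEQ = [MISS, L1-HIT, L1-HIT, L1-HIT, MISS, MISS, VC-HIT, MISS, L1-HIT, MISS, L1-HIT, VC-HIT]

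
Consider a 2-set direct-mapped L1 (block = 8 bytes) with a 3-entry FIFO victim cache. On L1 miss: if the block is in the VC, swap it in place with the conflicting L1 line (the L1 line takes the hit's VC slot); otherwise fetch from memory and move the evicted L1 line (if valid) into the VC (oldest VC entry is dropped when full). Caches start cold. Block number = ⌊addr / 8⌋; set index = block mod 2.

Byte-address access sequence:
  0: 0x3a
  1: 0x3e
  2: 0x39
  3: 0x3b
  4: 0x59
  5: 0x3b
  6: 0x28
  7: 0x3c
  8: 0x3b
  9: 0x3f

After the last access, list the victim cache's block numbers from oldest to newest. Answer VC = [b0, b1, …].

  [0] addr=0x3a blk=7 s=1: MISS | VC []
  [1] addr=0x3e blk=7 s=1: L1-HIT | VC []
  [2] addr=0x39 blk=7 s=1: L1-HIT | VC []
  [3] addr=0x3b blk=7 s=1: L1-HIT | VC []
  [4] addr=0x59 blk=11 s=1: MISS | VC [7]
  [5] addr=0x3b blk=7 s=1: VC-HIT | VC [11]
  [6] addr=0x28 blk=5 s=1: MISS | VC [11, 7]
  [7] addr=0x3c blk=7 s=1: VC-HIT | VC [11, 5]
  [8] addr=0x3b blk=7 s=1: L1-HIT | VC [11, 5]
  [9] addr=0x3f blk=7 s=1: L1-HIT | VC [11, 5]

VC = [11, 5]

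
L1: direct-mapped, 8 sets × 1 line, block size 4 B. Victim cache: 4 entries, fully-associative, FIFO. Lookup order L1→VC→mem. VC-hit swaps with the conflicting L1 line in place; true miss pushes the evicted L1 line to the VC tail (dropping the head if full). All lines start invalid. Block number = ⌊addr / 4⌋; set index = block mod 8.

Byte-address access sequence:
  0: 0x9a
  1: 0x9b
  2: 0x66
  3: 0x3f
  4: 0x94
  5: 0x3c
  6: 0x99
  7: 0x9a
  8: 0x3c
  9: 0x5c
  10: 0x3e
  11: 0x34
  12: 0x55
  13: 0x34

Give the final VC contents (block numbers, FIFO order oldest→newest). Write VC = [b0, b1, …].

  [0] addr=0x9a blk=38 s=6: MISS | VC []
  [1] addr=0x9b blk=38 s=6: L1-HIT | VC []
  [2] addr=0x66 blk=25 s=1: MISS | VC []
  [3] addr=0x3f blk=15 s=7: MISS | VC []
  [4] addr=0x94 blk=37 s=5: MISS | VC []
  [5] addr=0x3c blk=15 s=7: L1-HIT | VC []
  [6] addr=0x99 blk=38 s=6: L1-HIT | VC []
  [7] addr=0x9a blk=38 s=6: L1-HIT | VC []
  [8] addr=0x3c blk=15 s=7: L1-HIT | VC []
  [9] addr=0x5c blk=23 s=7: MISS | VC [15]
  [10] addr=0x3e blk=15 s=7: VC-HIT | VC [23]
  [11] addr=0x34 blk=13 s=5: MISS | VC [23, 37]
  [12] addr=0x55 blk=21 s=5: MISS | VC [23, 37, 13]
  [13] addr=0x34 blk=13 s=5: VC-HIT | VC [23, 37, 21]

VC = [23, 37, 21]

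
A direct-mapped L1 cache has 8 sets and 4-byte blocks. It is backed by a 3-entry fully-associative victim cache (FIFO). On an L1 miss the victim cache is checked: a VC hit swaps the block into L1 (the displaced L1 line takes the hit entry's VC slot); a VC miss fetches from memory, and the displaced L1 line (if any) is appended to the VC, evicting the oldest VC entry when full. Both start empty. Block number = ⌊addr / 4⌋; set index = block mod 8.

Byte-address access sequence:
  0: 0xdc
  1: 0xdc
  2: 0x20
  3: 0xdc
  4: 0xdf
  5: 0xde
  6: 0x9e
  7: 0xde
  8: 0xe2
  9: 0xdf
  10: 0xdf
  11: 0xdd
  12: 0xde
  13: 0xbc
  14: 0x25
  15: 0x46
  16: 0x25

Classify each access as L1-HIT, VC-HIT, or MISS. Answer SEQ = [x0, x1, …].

#0 0xdc→b55/s7 MISS; vc=[]
#1 0xdc→b55/s7 L1-HIT; vc=[]
#2 0x20→b8/s0 MISS; vc=[]
#3 0xdc→b55/s7 L1-HIT; vc=[]
#4 0xdf→b55/s7 L1-HIT; vc=[]
#5 0xde→b55/s7 L1-HIT; vc=[]
#6 0x9e→b39/s7 MISS; vc=[55]
#7 0xde→b55/s7 VC-HIT; vc=[39]
#8 0xe2→b56/s0 MISS; vc=[39,8]
#9 0xdf→b55/s7 L1-HIT; vc=[39,8]
#10 0xdf→b55/s7 L1-HIT; vc=[39,8]
#11 0xdd→b55/s7 L1-HIT; vc=[39,8]
#12 0xde→b55/s7 L1-HIT; vc=[39,8]
#13 0xbc→b47/s7 MISS; vc=[39,8,55]
#14 0x25→b9/s1 MISS; vc=[39,8,55]
#15 0x46→b17/s1 MISS; vc=[8,55,9]
#16 0x25→b9/s1 VC-HIT; vc=[8,55,17]

SEQ = [MISS, L1-HIT, MISS, L1-HIT, L1-HIT, L1-HIT, MISS, VC-HIT, MISS, L1-HIT, L1-HIT, L1-HIT, L1-HIT, MISS, MISS, MISS, VC-HIT]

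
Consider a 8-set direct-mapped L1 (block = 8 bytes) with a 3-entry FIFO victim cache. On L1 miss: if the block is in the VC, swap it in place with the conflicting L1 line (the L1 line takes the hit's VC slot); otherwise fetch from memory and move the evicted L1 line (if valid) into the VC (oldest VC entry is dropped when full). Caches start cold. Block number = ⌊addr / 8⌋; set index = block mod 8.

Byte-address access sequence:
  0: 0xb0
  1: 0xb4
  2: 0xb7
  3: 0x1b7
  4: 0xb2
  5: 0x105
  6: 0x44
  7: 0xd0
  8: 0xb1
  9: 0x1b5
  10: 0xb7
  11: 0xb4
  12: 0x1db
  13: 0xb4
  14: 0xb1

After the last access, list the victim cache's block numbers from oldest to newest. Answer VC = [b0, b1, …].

  [0] addr=0xb0 blk=22 s=6: MISS | VC []
  [1] addr=0xb4 blk=22 s=6: L1-HIT | VC []
  [2] addr=0xb7 blk=22 s=6: L1-HIT | VC []
  [3] addr=0x1b7 blk=54 s=6: MISS | VC [22]
  [4] addr=0xb2 blk=22 s=6: VC-HIT | VC [54]
  [5] addr=0x105 blk=32 s=0: MISS | VC [54]
  [6] addr=0x44 blk=8 s=0: MISS | VC [54, 32]
  [7] addr=0xd0 blk=26 s=2: MISS | VC [54, 32]
  [8] addr=0xb1 blk=22 s=6: L1-HIT | VC [54, 32]
  [9] addr=0x1b5 blk=54 s=6: VC-HIT | VC [22, 32]
  [10] addr=0xb7 blk=22 s=6: VC-HIT | VC [54, 32]
  [11] addr=0xb4 blk=22 s=6: L1-HIT | VC [54, 32]
  [12] addr=0x1db blk=59 s=3: MISS | VC [54, 32]
  [13] addr=0xb4 blk=22 s=6: L1-HIT | VC [54, 32]
  [14] addr=0xb1 blk=22 s=6: L1-HIT | VC [54, 32]

VC = [54, 32]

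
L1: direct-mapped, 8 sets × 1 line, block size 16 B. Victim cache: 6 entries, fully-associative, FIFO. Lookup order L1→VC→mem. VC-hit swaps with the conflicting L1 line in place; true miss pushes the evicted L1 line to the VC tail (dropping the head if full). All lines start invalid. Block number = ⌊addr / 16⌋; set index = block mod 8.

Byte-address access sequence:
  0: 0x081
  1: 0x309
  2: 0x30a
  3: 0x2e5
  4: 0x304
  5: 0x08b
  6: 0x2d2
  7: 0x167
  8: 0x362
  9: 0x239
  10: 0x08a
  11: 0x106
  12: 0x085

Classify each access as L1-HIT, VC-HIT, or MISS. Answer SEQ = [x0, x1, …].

#0 0x81→b8/s0 MISS; vc=[]
#1 0x309→b48/s0 MISS; vc=[8]
#2 0x30a→b48/s0 L1-HIT; vc=[8]
#3 0x2e5→b46/s6 MISS; vc=[8]
#4 0x304→b48/s0 L1-HIT; vc=[8]
#5 0x8b→b8/s0 VC-HIT; vc=[48]
#6 0x2d2→b45/s5 MISS; vc=[48]
#7 0x167→b22/s6 MISS; vc=[48,46]
#8 0x362→b54/s6 MISS; vc=[48,46,22]
#9 0x239→b35/s3 MISS; vc=[48,46,22]
#10 0x8a→b8/s0 L1-HIT; vc=[48,46,22]
#11 0x106→b16/s0 MISS; vc=[48,46,22,8]
#12 0x85→b8/s0 VC-HIT; vc=[48,46,22,16]

SEQ = [MISS, MISS, L1-HIT, MISS, L1-HIT, VC-HIT, MISS, MISS, MISS, MISS, L1-HIT, MISS, VC-HIT]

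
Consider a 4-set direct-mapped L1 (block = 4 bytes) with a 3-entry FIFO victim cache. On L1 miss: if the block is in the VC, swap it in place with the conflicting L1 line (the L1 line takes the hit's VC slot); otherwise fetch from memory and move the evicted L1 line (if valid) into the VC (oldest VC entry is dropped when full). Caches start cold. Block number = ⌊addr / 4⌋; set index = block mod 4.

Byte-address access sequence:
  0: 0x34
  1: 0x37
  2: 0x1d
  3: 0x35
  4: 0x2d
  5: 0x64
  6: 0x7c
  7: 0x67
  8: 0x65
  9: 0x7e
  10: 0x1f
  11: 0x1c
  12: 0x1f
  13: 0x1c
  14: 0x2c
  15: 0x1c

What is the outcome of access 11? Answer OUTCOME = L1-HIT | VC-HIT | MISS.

0: 0x34 (blk 13, set 1) → MISS  vc=[]
1: 0x37 (blk 13, set 1) → L1-HIT  vc=[]
2: 0x1d (blk 7, set 3) → MISS  vc=[]
3: 0x35 (blk 13, set 1) → L1-HIT  vc=[]
4: 0x2d (blk 11, set 3) → MISS  vc=[7]
5: 0x64 (blk 25, set 1) → MISS  vc=[7, 13]
6: 0x7c (blk 31, set 3) → MISS  vc=[7, 13, 11]
7: 0x67 (blk 25, set 1) → L1-HIT  vc=[7, 13, 11]
8: 0x65 (blk 25, set 1) → L1-HIT  vc=[7, 13, 11]
9: 0x7e (blk 31, set 3) → L1-HIT  vc=[7, 13, 11]
10: 0x1f (blk 7, set 3) → VC-HIT  vc=[31, 13, 11]
11: 0x1c (blk 7, set 3) → L1-HIT  vc=[31, 13, 11]
12: 0x1f (blk 7, set 3) → L1-HIT  vc=[31, 13, 11]
13: 0x1c (blk 7, set 3) → L1-HIT  vc=[31, 13, 11]
14: 0x2c (blk 11, set 3) → VC-HIT  vc=[31, 13, 7]
15: 0x1c (blk 7, set 3) → VC-HIT  vc=[31, 13, 11]

OUTCOME = L1-HIT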